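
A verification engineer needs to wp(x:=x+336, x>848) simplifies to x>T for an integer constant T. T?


Formula: wp(x:=E, P) = P[E/x] (substitute E for x in postcondition)
Step 1: Postcondition: x>848
Step 2: Substitute x+336 for x: x+336>848
Step 3: Solve for x: x > 848-336 = 512

512


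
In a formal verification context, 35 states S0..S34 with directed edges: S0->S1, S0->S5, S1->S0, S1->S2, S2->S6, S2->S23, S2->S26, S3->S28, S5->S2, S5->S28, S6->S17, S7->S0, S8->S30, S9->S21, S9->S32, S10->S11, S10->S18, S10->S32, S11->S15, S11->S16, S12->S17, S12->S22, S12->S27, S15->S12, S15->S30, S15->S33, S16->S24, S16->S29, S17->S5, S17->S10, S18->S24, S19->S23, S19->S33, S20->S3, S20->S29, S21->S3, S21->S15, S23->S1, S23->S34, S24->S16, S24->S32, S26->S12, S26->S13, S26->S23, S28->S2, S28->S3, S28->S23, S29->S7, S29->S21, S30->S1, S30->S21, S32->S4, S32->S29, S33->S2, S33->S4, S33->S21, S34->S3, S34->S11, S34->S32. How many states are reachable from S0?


BFS from S0:
  layer 0: {S0}
  layer 1: {S1, S5}
  layer 2: {S2, S28}
  layer 3: {S3, S6, S23, S26}
  layer 4: {S12, S13, S17, S34}
  layer 5: {S10, S11, S22, S27, S32}
  layer 6: {S4, S15, S16, S18, S29}
  layer 7: {S7, S21, S24, S30, S33}
Reachable set: {S0, S1, S2, S3, S4, S5, S6, S7, S10, S11, S12, S13, S15, S16, S17, S18, S21, S22, S23, S24, S26, S27, S28, S29, S30, S32, S33, S34}
Count = 28

28


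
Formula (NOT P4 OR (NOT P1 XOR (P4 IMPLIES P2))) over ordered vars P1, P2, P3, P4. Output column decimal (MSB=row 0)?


Formula: (NOT P4 OR (NOT P1 XOR (P4 IMPLIES P2))) over P1, P2, P3, P4 (16 rows)
Evaluate each row (bits = P1,P2,P3,P4, MSB first):
  row 0 [0000]: (NOT 0 OR (NOT 0 XOR (0 IMPLIES 0))) -> 1
  row 1 [0001]: (NOT 1 OR (NOT 0 XOR (1 IMPLIES 0))) -> 1
  row 2 [0010]: (NOT 0 OR (NOT 0 XOR (0 IMPLIES 0))) -> 1
  row 3 [0011]: (NOT 1 OR (NOT 0 XOR (1 IMPLIES 0))) -> 1
  row 4 [0100]: (NOT 0 OR (NOT 0 XOR (0 IMPLIES 1))) -> 1
  row 5 [0101]: (NOT 1 OR (NOT 0 XOR (1 IMPLIES 1))) -> 0
  row 6 [0110]: (NOT 0 OR (NOT 0 XOR (0 IMPLIES 1))) -> 1
  row 7 [0111]: (NOT 1 OR (NOT 0 XOR (1 IMPLIES 1))) -> 0
  row 8 [1000]: (NOT 0 OR (NOT 1 XOR (0 IMPLIES 0))) -> 1
  row 9 [1001]: (NOT 1 OR (NOT 1 XOR (1 IMPLIES 0))) -> 0
  row 10 [1010]: (NOT 0 OR (NOT 1 XOR (0 IMPLIES 0))) -> 1
  row 11 [1011]: (NOT 1 OR (NOT 1 XOR (1 IMPLIES 0))) -> 0
  row 12 [1100]: (NOT 0 OR (NOT 1 XOR (0 IMPLIES 1))) -> 1
  row 13 [1101]: (NOT 1 OR (NOT 1 XOR (1 IMPLIES 1))) -> 1
  row 14 [1110]: (NOT 0 OR (NOT 1 XOR (0 IMPLIES 1))) -> 1
  row 15 [1111]: (NOT 1 OR (NOT 1 XOR (1 IMPLIES 1))) -> 1
Full result column, 4 rows per line (P1,P2 fixed per line; P3,P4 runs 00..11 left to right):
  rows 0-3 [P1,P2=00]: 1111  = hex F
  rows 4-7 [P1,P2=01]: 1010  = hex A
  rows 8-11 [P1,P2=10]: 1010  = hex A
  rows 12-15 [P1,P2=11]: 1111  = hex F
Output column (row 0 .. row 15) = 1111101010101111
Output column grouped in 4s = 1111 1010 1010 1111 = 0xFAAF
Convert to decimal digit by digit (value = value*16 + digit):
  F -> 15
  15*16 + 10 (A) = 250
  250*16 + 10 (A) = 4010
  4010*16 + 15 (F) = 64175
Decimal = 64175

64175


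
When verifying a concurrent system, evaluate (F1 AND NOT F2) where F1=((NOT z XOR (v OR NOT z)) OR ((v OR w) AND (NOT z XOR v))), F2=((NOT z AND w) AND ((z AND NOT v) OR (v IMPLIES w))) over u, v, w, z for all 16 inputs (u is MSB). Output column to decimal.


F1 = ((NOT z XOR (v OR NOT z)) OR ((v OR w) AND (NOT z XOR v)))
F2 = ((NOT z AND w) AND ((z AND NOT v) OR (v IMPLIES w)))
Counterexample to F1=>F2 is where F1=1 and F2=0.
Evaluate each row (bits = u,v,w,z, MSB first):
  row 0 [0000]: F1=0 F2=0 -> F1&~F2 -> 0
  row 1 [0001]: F1=0 F2=0 -> F1&~F2 -> 0
  row 2 [0010]: F1=1 F2=1 -> F1&~F2 -> 0
  row 3 [0011]: F1=0 F2=0 -> F1&~F2 -> 0
  row 4 [0100]: F1=0 F2=0 -> F1&~F2 -> 0
  row 5 [0101]: F1=1 F2=0 -> F1&~F2 -> 1
  row 6 [0110]: F1=0 F2=1 -> F1&~F2 -> 0
  row 7 [0111]: F1=1 F2=0 -> F1&~F2 -> 1
  row 8 [1000]: F1=0 F2=0 -> F1&~F2 -> 0
  row 9 [1001]: F1=0 F2=0 -> F1&~F2 -> 0
  row 10 [1010]: F1=1 F2=1 -> F1&~F2 -> 0
  row 11 [1011]: F1=0 F2=0 -> F1&~F2 -> 0
  row 12 [1100]: F1=0 F2=0 -> F1&~F2 -> 0
  row 13 [1101]: F1=1 F2=0 -> F1&~F2 -> 1
  row 14 [1110]: F1=0 F2=1 -> F1&~F2 -> 0
  row 15 [1111]: F1=1 F2=0 -> F1&~F2 -> 1
Full result column, 4 rows per line (u,v fixed per line; w,z runs 00..11 left to right):
  rows 0-3 [u,v=00]: 0000  = hex 0
  rows 4-7 [u,v=01]: 0101  = hex 5
  rows 8-11 [u,v=10]: 0000  = hex 0
  rows 12-15 [u,v=11]: 0101  = hex 5
Counterexample vector (row 0 .. row 15) = 0000010100000101
Output column grouped in 4s = 0000 0101 0000 0101 = 0x0505
Convert to decimal digit by digit (value = value*16 + digit):
  0 -> 0
  0*16 + 5 = 5
  5*16 + 0 = 80
  80*16 + 5 = 1285
Decimal = 1285

1285


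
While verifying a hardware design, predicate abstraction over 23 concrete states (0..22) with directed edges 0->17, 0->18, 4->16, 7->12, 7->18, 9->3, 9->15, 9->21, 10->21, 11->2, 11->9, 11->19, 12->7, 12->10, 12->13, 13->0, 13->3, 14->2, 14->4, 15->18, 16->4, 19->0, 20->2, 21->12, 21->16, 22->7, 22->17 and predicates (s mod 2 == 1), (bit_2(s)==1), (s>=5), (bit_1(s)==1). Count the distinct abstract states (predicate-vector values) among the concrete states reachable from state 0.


BFS from 0:
Concrete reachable: {0, 17, 18}
Abstract via predicates (s mod 2 == 1), (bit_2(s)==1), (s>=5), (bit_1(s)==1):
  (0,0,0,0) <- {0}
  (0,0,1,1) <- {18}
  (1,0,1,0) <- {17}
Distinct abstract states = 3

3


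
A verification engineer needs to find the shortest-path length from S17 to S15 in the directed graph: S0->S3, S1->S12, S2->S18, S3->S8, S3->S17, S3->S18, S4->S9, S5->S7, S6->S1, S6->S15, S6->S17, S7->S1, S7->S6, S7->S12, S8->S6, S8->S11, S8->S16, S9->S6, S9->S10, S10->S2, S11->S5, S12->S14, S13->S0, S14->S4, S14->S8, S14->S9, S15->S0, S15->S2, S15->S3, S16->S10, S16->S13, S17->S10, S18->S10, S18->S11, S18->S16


BFS layer-by-layer from S17:
  dist 0: {S17}
  dist 1: {S10}
  dist 2: {S2}
  dist 3: {S18}
  dist 4: {S11, S16}
  dist 5: {S5, S13}
  dist 6: {S0, S7}
  dist 7: {S1, S3, S6, S12}
  dist 8: {S8, S14, S15}
  -> S15 reached at distance 8
Shortest path length = 8

8


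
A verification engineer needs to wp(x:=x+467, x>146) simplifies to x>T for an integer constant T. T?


Formula: wp(x:=E, P) = P[E/x] (substitute E for x in postcondition)
Step 1: Postcondition: x>146
Step 2: Substitute x+467 for x: x+467>146
Step 3: Solve for x: x > 146-467 = -321

-321


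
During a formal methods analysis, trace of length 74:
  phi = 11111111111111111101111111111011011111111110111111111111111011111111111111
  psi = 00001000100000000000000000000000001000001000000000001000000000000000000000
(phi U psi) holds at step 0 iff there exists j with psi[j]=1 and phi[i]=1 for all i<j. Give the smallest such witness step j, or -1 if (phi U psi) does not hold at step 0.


(phi U psi) at 0: need smallest j with psi[j]=1 and phi[i]=1 for all i in [0,j).
Scan from step 0:
  step 0: phi=1, psi=0 -> continue
  step 1: phi=1, psi=0 -> continue
  step 2: phi=1, psi=0 -> continue
  step 3: phi=1, psi=0 -> continue
  step 4: psi=1 and phi held for [0,4) -> witness found
Witness step = 4

4


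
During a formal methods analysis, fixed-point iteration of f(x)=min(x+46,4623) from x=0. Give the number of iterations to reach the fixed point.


Step 1: x=0, cap=4623, increment=46
Step 2: x grows by 46 each step until capped at 4623; fixed point is x=4623
Step 3: iterations = ceil(4623/46) = 101

101


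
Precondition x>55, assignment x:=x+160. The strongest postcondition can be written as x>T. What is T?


Formula: sp(P, x:=E) = exists old_x. (x = E[old_x/x]) AND P[old_x/x] (old_x is the value of x before the assignment; eliminate old_x by solving x = E[old_x/x] for old_x)
Step 1: Precondition P: x>55, i.e. old_x > 55
Step 2: Assignment gives x = old_x + 160, so old_x = x - 160
Step 3: Substitute into P: x - 160 > 55
Step 4: Simplify: x > 55+160 = 215

215


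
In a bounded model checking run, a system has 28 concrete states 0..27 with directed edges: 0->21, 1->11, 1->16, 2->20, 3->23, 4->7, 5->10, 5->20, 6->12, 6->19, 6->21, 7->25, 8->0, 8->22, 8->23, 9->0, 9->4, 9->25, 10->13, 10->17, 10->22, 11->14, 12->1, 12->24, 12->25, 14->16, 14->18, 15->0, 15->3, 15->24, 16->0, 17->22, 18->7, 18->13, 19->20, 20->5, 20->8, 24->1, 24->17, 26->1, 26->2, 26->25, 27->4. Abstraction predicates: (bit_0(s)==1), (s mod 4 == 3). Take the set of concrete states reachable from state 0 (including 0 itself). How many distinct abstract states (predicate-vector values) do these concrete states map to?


BFS from 0:
Concrete reachable: {0, 21}
Abstract via predicates (bit_0(s)==1), (s mod 4 == 3):
  (0,0) <- {0}
  (1,0) <- {21}
Distinct abstract states = 2

2


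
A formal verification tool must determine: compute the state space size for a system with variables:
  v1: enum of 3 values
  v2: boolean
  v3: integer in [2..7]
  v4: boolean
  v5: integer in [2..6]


State space = product of domain sizes of all variables.
Domain sizes:
  v1 (enum of 3 values): 3
  v2 (boolean): 2
  v3 (integer in [2..7]): 6
  v4 (boolean): 2
  v5 (integer in [2..6]): 5
Product = 3 * 2 * 6 * 2 * 5 = 360

360


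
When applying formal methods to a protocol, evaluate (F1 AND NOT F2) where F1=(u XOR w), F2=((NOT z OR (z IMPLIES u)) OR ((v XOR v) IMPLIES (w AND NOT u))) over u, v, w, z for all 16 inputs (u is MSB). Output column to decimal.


F1 = (u XOR w)
F2 = ((NOT z OR (z IMPLIES u)) OR ((v XOR v) IMPLIES (w AND NOT u)))
Counterexample to F1=>F2 is where F1=1 and F2=0.
Evaluate each row (bits = u,v,w,z, MSB first):
  row 0 [0000]: F1=0 F2=1 -> F1&~F2 -> 0
  row 1 [0001]: F1=0 F2=1 -> F1&~F2 -> 0
  row 2 [0010]: F1=1 F2=1 -> F1&~F2 -> 0
  row 3 [0011]: F1=1 F2=1 -> F1&~F2 -> 0
  row 4 [0100]: F1=0 F2=1 -> F1&~F2 -> 0
  row 5 [0101]: F1=0 F2=1 -> F1&~F2 -> 0
  row 6 [0110]: F1=1 F2=1 -> F1&~F2 -> 0
  row 7 [0111]: F1=1 F2=1 -> F1&~F2 -> 0
  row 8 [1000]: F1=1 F2=1 -> F1&~F2 -> 0
  row 9 [1001]: F1=1 F2=1 -> F1&~F2 -> 0
  row 10 [1010]: F1=0 F2=1 -> F1&~F2 -> 0
  row 11 [1011]: F1=0 F2=1 -> F1&~F2 -> 0
  row 12 [1100]: F1=1 F2=1 -> F1&~F2 -> 0
  row 13 [1101]: F1=1 F2=1 -> F1&~F2 -> 0
  row 14 [1110]: F1=0 F2=1 -> F1&~F2 -> 0
  row 15 [1111]: F1=0 F2=1 -> F1&~F2 -> 0
Full result column, 4 rows per line (u,v fixed per line; w,z runs 00..11 left to right):
  rows 0-3 [u,v=00]: 0000  = hex 0
  rows 4-7 [u,v=01]: 0000  = hex 0
  rows 8-11 [u,v=10]: 0000  = hex 0
  rows 12-15 [u,v=11]: 0000  = hex 0
Counterexample vector (row 0 .. row 15) = 0000000000000000
Output column grouped in 4s = 0000 0000 0000 0000 = 0x0000
Convert to decimal digit by digit (value = value*16 + digit):
  0 -> 0
  0*16 + 0 = 0
  0*16 + 0 = 0
  0*16 + 0 = 0
Decimal = 0

0


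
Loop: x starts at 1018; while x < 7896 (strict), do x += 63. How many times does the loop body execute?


Step 1: x goes from 1018 toward 7896 by 63; the body runs while x<7896, so iterations = ceil((bound-start)/step)
Step 2: Distance=6878
Step 3: ceil(6878/63)=110

110


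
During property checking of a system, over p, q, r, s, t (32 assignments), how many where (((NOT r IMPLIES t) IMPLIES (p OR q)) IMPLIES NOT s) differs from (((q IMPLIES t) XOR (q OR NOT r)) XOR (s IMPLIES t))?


F1 = (((NOT r IMPLIES t) IMPLIES (p OR q)) IMPLIES NOT s)
F2 = (((q IMPLIES t) XOR (q OR NOT r)) XOR (s IMPLIES t))
Evaluate both on each of 32 rows (bits = p,q,r,s,t):
  row 0 [00000]: F1=1 F2=1 -> 0
  row 1 [00001]: F1=1 F2=1 -> 0
  row 2 [00010]: F1=0 F2=0 -> 0
  row 3 [00011]: F1=1 F2=1 -> 0
  row 4 [00100]: F1=1 F2=0 (differ) -> 1
  row 5 [00101]: F1=1 F2=0 (differ) -> 1
  row 6 [00110]: F1=1 F2=1 -> 0
  row 7 [00111]: F1=1 F2=0 (differ) -> 1
  row 8 [01000]: F1=1 F2=0 (differ) -> 1
  row 9 [01001]: F1=1 F2=1 -> 0
  row 10 [01010]: F1=0 F2=1 (differ) -> 1
  row 11 [01011]: F1=0 F2=1 (differ) -> 1
  row 12 [01100]: F1=1 F2=0 (differ) -> 1
  row 13 [01101]: F1=1 F2=1 -> 0
  row 14 [01110]: F1=0 F2=1 (differ) -> 1
  row 15 [01111]: F1=0 F2=1 (differ) -> 1
  row 16 [10000]: F1=1 F2=1 -> 0
  row 17 [10001]: F1=1 F2=1 -> 0
  row 18 [10010]: F1=0 F2=0 -> 0
  row 19 [10011]: F1=0 F2=1 (differ) -> 1
  row 20 [10100]: F1=1 F2=0 (differ) -> 1
  row 21 [10101]: F1=1 F2=0 (differ) -> 1
  row 22 [10110]: F1=0 F2=1 (differ) -> 1
  row 23 [10111]: F1=0 F2=0 -> 0
  row 24 [11000]: F1=1 F2=0 (differ) -> 1
  row 25 [11001]: F1=1 F2=1 -> 0
  row 26 [11010]: F1=0 F2=1 (differ) -> 1
  row 27 [11011]: F1=0 F2=1 (differ) -> 1
  row 28 [11100]: F1=1 F2=0 (differ) -> 1
  row 29 [11101]: F1=1 F2=1 -> 0
  row 30 [11110]: F1=0 F2=1 (differ) -> 1
  row 31 [11111]: F1=0 F2=1 (differ) -> 1
Full result column, 8 rows per line (p,q fixed per line; r,s,t runs 000..111 left to right):
  rows 0-7 [p,q=00]: 00001101  (ones: 3)
  rows 8-15 [p,q=01]: 10111011  (ones: 6)
  rows 16-23 [p,q=10]: 00011110  (ones: 4)
  rows 24-31 [p,q=11]: 10111011  (ones: 6)
Disagreements = 3+6+4+6 = 19

19


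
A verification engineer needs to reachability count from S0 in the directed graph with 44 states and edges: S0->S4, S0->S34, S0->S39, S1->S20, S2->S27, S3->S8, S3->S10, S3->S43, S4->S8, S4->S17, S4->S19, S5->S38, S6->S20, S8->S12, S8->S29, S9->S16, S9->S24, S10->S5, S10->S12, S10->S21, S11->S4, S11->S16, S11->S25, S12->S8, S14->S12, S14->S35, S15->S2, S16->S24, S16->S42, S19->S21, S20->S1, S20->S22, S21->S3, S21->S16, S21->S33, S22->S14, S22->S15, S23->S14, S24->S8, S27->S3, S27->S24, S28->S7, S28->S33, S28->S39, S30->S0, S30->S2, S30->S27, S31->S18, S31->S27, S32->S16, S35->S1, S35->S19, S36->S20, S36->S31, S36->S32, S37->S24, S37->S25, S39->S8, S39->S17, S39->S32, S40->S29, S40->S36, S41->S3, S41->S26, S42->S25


BFS from S0:
  layer 0: {S0}
  layer 1: {S4, S34, S39}
  layer 2: {S8, S17, S19, S32}
  layer 3: {S12, S16, S21, S29}
  layer 4: {S3, S24, S33, S42}
  layer 5: {S10, S25, S43}
  layer 6: {S5}
  layer 7: {S38}
Reachable set: {S0, S3, S4, S5, S8, S10, S12, S16, S17, S19, S21, S24, S25, S29, S32, S33, S34, S38, S39, S42, S43}
Count = 21

21


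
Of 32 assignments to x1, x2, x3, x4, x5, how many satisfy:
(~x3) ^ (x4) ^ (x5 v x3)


CNF with 3 clauses over 5 vars (32 assignments).
An assignment satisfies CNF iff every clause has >=1 true literal.
Check each row (bits = x1,x2,x3,x4,x5; clause T/F shown):
  row 0 [00000]: clauses=TFF -> 0
  row 1 [00001]: clauses=TFT -> 0
  row 2 [00010]: clauses=TTF -> 0
  row 3 [00011]: clauses=TTT -> 1
  row 4 [00100]: clauses=FFT -> 0
  row 5 [00101]: clauses=FFT -> 0
  row 6 [00110]: clauses=FTT -> 0
  row 7 [00111]: clauses=FTT -> 0
  row 8 [01000]: clauses=TFF -> 0
  row 9 [01001]: clauses=TFT -> 0
  row 10 [01010]: clauses=TTF -> 0
  row 11 [01011]: clauses=TTT -> 1
  row 12 [01100]: clauses=FFT -> 0
  row 13 [01101]: clauses=FFT -> 0
  row 14 [01110]: clauses=FTT -> 0
  row 15 [01111]: clauses=FTT -> 0
  row 16 [10000]: clauses=TFF -> 0
  row 17 [10001]: clauses=TFT -> 0
  row 18 [10010]: clauses=TTF -> 0
  row 19 [10011]: clauses=TTT -> 1
  row 20 [10100]: clauses=FFT -> 0
  row 21 [10101]: clauses=FFT -> 0
  row 22 [10110]: clauses=FTT -> 0
  row 23 [10111]: clauses=FTT -> 0
  row 24 [11000]: clauses=TFF -> 0
  row 25 [11001]: clauses=TFT -> 0
  row 26 [11010]: clauses=TTF -> 0
  row 27 [11011]: clauses=TTT -> 1
  row 28 [11100]: clauses=FFT -> 0
  row 29 [11101]: clauses=FFT -> 0
  row 30 [11110]: clauses=FTT -> 0
  row 31 [11111]: clauses=FTT -> 0
Full result column, 8 rows per line (x1,x2 fixed per line; x3,x4,x5 runs 000..111 left to right):
  rows 0-7 [x1,x2=00]: 00010000  (ones: 1)
  rows 8-15 [x1,x2=01]: 00010000  (ones: 1)
  rows 16-23 [x1,x2=10]: 00010000  (ones: 1)
  rows 24-31 [x1,x2=11]: 00010000  (ones: 1)
Satisfying assignments = 1+1+1+1 = 4

4


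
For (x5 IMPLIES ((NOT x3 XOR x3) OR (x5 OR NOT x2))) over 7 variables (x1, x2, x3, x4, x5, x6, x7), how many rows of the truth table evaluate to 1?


Formula: (x5 IMPLIES ((NOT x3 XOR x3) OR (x5 OR NOT x2))) over 7 vars (128 rows)
Evaluate each row (x1, x2, x3, x4, x5, x6, x7 as bits, MSB first):
  row 0 [0000000]: (0 IMPLIES ((NOT 0 XOR 0) OR (0 OR NOT 0))) -> 1
  row 1 [0000001]: (0 IMPLIES ((NOT 0 XOR 0) OR (0 OR NOT 0))) -> 1
  row 2 [0000010]: (0 IMPLIES ((NOT 0 XOR 0) OR (0 OR NOT 0))) -> 1
  row 3 [0000011]: (0 IMPLIES ((NOT 0 XOR 0) OR (0 OR NOT 0))) -> 1
  row 4 [0000100]: (1 IMPLIES ((NOT 0 XOR 0) OR (1 OR NOT 0))) -> 1
  (every remaining row is evaluated the same way; all 128 results are listed next)
Full result column, 8 rows per line (x1,x2,x3,x4 fixed per line; x5,x6,x7 runs 000..111 left to right):
  rows 0-7 [x1,x2,x3,x4=0000]: 11111111  (ones: 8)
  rows 8-15 [x1,x2,x3,x4=0001]: 11111111  (ones: 8)
  rows 16-23 [x1,x2,x3,x4=0010]: 11111111  (ones: 8)
  rows 24-31 [x1,x2,x3,x4=0011]: 11111111  (ones: 8)
  rows 32-39 [x1,x2,x3,x4=0100]: 11111111  (ones: 8)
  rows 40-47 [x1,x2,x3,x4=0101]: 11111111  (ones: 8)
  rows 48-55 [x1,x2,x3,x4=0110]: 11111111  (ones: 8)
  rows 56-63 [x1,x2,x3,x4=0111]: 11111111  (ones: 8)
  rows 64-71 [x1,x2,x3,x4=1000]: 11111111  (ones: 8)
  rows 72-79 [x1,x2,x3,x4=1001]: 11111111  (ones: 8)
  rows 80-87 [x1,x2,x3,x4=1010]: 11111111  (ones: 8)
  rows 88-95 [x1,x2,x3,x4=1011]: 11111111  (ones: 8)
  rows 96-103 [x1,x2,x3,x4=1100]: 11111111  (ones: 8)
  rows 104-111 [x1,x2,x3,x4=1101]: 11111111  (ones: 8)
  rows 112-119 [x1,x2,x3,x4=1110]: 11111111  (ones: 8)
  rows 120-127 [x1,x2,x3,x4=1111]: 11111111  (ones: 8)
Count of 1-rows = 8+8+8+8+8+8+8+8+8+8+8+8+8+8+8+8 = 128

128


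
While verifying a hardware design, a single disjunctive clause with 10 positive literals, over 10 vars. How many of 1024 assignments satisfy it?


Step 1: Total=2^10=1024
Step 2: Unsat when all 10 false: 2^0=1
Step 3: Sat=1024-1=1023

1023


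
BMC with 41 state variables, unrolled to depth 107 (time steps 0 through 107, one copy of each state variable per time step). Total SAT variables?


BMC unrolls to depth k, creating one copy of each state var for steps 0..k.
Step count = 107 + 1 = 108 (steps 0 through 107)
Vars per step = 41
Total = 41 * 108 = 4428

4428


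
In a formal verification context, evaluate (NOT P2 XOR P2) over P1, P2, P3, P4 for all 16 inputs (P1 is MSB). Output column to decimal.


Formula: (NOT P2 XOR P2) over P1, P2, P3, P4 (16 rows)
Evaluate each row (bits = P1,P2,P3,P4, MSB first):
  row 0 [0000]: (NOT 0 XOR 0) -> 1
  row 1 [0001]: (NOT 0 XOR 0) -> 1
  row 2 [0010]: (NOT 0 XOR 0) -> 1
  row 3 [0011]: (NOT 0 XOR 0) -> 1
  row 4 [0100]: (NOT 1 XOR 1) -> 1
  row 5 [0101]: (NOT 1 XOR 1) -> 1
  row 6 [0110]: (NOT 1 XOR 1) -> 1
  row 7 [0111]: (NOT 1 XOR 1) -> 1
  row 8 [1000]: (NOT 0 XOR 0) -> 1
  row 9 [1001]: (NOT 0 XOR 0) -> 1
  row 10 [1010]: (NOT 0 XOR 0) -> 1
  row 11 [1011]: (NOT 0 XOR 0) -> 1
  row 12 [1100]: (NOT 1 XOR 1) -> 1
  row 13 [1101]: (NOT 1 XOR 1) -> 1
  row 14 [1110]: (NOT 1 XOR 1) -> 1
  row 15 [1111]: (NOT 1 XOR 1) -> 1
Full result column, 4 rows per line (P1,P2 fixed per line; P3,P4 runs 00..11 left to right):
  rows 0-3 [P1,P2=00]: 1111  = hex F
  rows 4-7 [P1,P2=01]: 1111  = hex F
  rows 8-11 [P1,P2=10]: 1111  = hex F
  rows 12-15 [P1,P2=11]: 1111  = hex F
Output column (row 0 .. row 15) = 1111111111111111
Output column grouped in 4s = 1111 1111 1111 1111 = 0xFFFF
Convert to decimal digit by digit (value = value*16 + digit):
  F -> 15
  15*16 + 15 (F) = 255
  255*16 + 15 (F) = 4095
  4095*16 + 15 (F) = 65535
Decimal = 65535

65535


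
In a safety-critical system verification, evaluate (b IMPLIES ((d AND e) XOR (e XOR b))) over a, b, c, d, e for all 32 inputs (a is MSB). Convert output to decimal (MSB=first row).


Formula: (b IMPLIES ((d AND e) XOR (e XOR b))) over a, b, c, d, e (32 rows)
Evaluate each row (bits = a,b,c,d,e, MSB first):
  row 0 [00000]: (0 IMPLIES ((0 AND 0) XOR (0 XOR 0))) -> 1
  row 1 [00001]: (0 IMPLIES ((0 AND 1) XOR (1 XOR 0))) -> 1
  row 2 [00010]: (0 IMPLIES ((1 AND 0) XOR (0 XOR 0))) -> 1
  row 3 [00011]: (0 IMPLIES ((1 AND 1) XOR (1 XOR 0))) -> 1
  row 4 [00100]: (0 IMPLIES ((0 AND 0) XOR (0 XOR 0))) -> 1
  row 5 [00101]: (0 IMPLIES ((0 AND 1) XOR (1 XOR 0))) -> 1
  row 6 [00110]: (0 IMPLIES ((1 AND 0) XOR (0 XOR 0))) -> 1
  row 7 [00111]: (0 IMPLIES ((1 AND 1) XOR (1 XOR 0))) -> 1
  row 8 [01000]: (1 IMPLIES ((0 AND 0) XOR (0 XOR 1))) -> 1
  row 9 [01001]: (1 IMPLIES ((0 AND 1) XOR (1 XOR 1))) -> 0
  row 10 [01010]: (1 IMPLIES ((1 AND 0) XOR (0 XOR 1))) -> 1
  row 11 [01011]: (1 IMPLIES ((1 AND 1) XOR (1 XOR 1))) -> 1
  row 12 [01100]: (1 IMPLIES ((0 AND 0) XOR (0 XOR 1))) -> 1
  row 13 [01101]: (1 IMPLIES ((0 AND 1) XOR (1 XOR 1))) -> 0
  row 14 [01110]: (1 IMPLIES ((1 AND 0) XOR (0 XOR 1))) -> 1
  row 15 [01111]: (1 IMPLIES ((1 AND 1) XOR (1 XOR 1))) -> 1
  row 16 [10000]: (0 IMPLIES ((0 AND 0) XOR (0 XOR 0))) -> 1
  row 17 [10001]: (0 IMPLIES ((0 AND 1) XOR (1 XOR 0))) -> 1
  row 18 [10010]: (0 IMPLIES ((1 AND 0) XOR (0 XOR 0))) -> 1
  row 19 [10011]: (0 IMPLIES ((1 AND 1) XOR (1 XOR 0))) -> 1
  row 20 [10100]: (0 IMPLIES ((0 AND 0) XOR (0 XOR 0))) -> 1
  row 21 [10101]: (0 IMPLIES ((0 AND 1) XOR (1 XOR 0))) -> 1
  row 22 [10110]: (0 IMPLIES ((1 AND 0) XOR (0 XOR 0))) -> 1
  row 23 [10111]: (0 IMPLIES ((1 AND 1) XOR (1 XOR 0))) -> 1
  row 24 [11000]: (1 IMPLIES ((0 AND 0) XOR (0 XOR 1))) -> 1
  row 25 [11001]: (1 IMPLIES ((0 AND 1) XOR (1 XOR 1))) -> 0
  row 26 [11010]: (1 IMPLIES ((1 AND 0) XOR (0 XOR 1))) -> 1
  row 27 [11011]: (1 IMPLIES ((1 AND 1) XOR (1 XOR 1))) -> 1
  row 28 [11100]: (1 IMPLIES ((0 AND 0) XOR (0 XOR 1))) -> 1
  row 29 [11101]: (1 IMPLIES ((0 AND 1) XOR (1 XOR 1))) -> 0
  row 30 [11110]: (1 IMPLIES ((1 AND 0) XOR (0 XOR 1))) -> 1
  row 31 [11111]: (1 IMPLIES ((1 AND 1) XOR (1 XOR 1))) -> 1
Full result column, 4 rows per line (a,b,c fixed per line; d,e runs 00..11 left to right):
  rows 0-3 [a,b,c=000]: 1111  = hex F
  rows 4-7 [a,b,c=001]: 1111  = hex F
  rows 8-11 [a,b,c=010]: 1011  = hex B
  rows 12-15 [a,b,c=011]: 1011  = hex B
  rows 16-19 [a,b,c=100]: 1111  = hex F
  rows 20-23 [a,b,c=101]: 1111  = hex F
  rows 24-27 [a,b,c=110]: 1011  = hex B
  rows 28-31 [a,b,c=111]: 1011  = hex B
Output column (row 0 .. row 31) = 11111111101110111111111110111011
Output column grouped in 4s = 1111 1111 1011 1011 1111 1111 1011 1011 = 0xFFBBFFBB
Convert to decimal digit by digit (value = value*16 + digit):
  F -> 15
  15*16 + 15 (F) = 255
  255*16 + 11 (B) = 4091
  4091*16 + 11 (B) = 65467
  65467*16 + 15 (F) = 1047487
  1047487*16 + 15 (F) = 16759807
  16759807*16 + 11 (B) = 268156923
  268156923*16 + 11 (B) = 4290510779
Decimal = 4290510779

4290510779


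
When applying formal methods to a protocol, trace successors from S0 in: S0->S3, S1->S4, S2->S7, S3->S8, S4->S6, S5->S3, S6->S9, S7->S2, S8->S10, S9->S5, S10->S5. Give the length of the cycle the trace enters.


Trace from S0 until a state repeats:
  S0 -> S3 -> S8 -> S10 -> S5 -> S3
S3 first seen at step 1, revisited at step 5.
Cycle length = 5 - 1 = 4

4


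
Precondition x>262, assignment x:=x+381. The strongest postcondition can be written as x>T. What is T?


Formula: sp(P, x:=E) = exists old_x. (x = E[old_x/x]) AND P[old_x/x] (old_x is the value of x before the assignment; eliminate old_x by solving x = E[old_x/x] for old_x)
Step 1: Precondition P: x>262, i.e. old_x > 262
Step 2: Assignment gives x = old_x + 381, so old_x = x - 381
Step 3: Substitute into P: x - 381 > 262
Step 4: Simplify: x > 262+381 = 643

643


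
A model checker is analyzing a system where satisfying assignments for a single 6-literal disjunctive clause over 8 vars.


Step 1: Total=2^8=256
Step 2: Unsat when all 6 false: 2^2=4
Step 3: Sat=256-4=252

252


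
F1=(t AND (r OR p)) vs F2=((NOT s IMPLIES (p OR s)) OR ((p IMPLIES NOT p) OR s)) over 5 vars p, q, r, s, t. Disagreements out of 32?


F1 = (t AND (r OR p))
F2 = ((NOT s IMPLIES (p OR s)) OR ((p IMPLIES NOT p) OR s))
Evaluate both on each of 32 rows (bits = p,q,r,s,t):
  row 0 [00000]: F1=0 F2=1 (differ) -> 1
  row 1 [00001]: F1=0 F2=1 (differ) -> 1
  row 2 [00010]: F1=0 F2=1 (differ) -> 1
  row 3 [00011]: F1=0 F2=1 (differ) -> 1
  row 4 [00100]: F1=0 F2=1 (differ) -> 1
  row 5 [00101]: F1=1 F2=1 -> 0
  row 6 [00110]: F1=0 F2=1 (differ) -> 1
  row 7 [00111]: F1=1 F2=1 -> 0
  row 8 [01000]: F1=0 F2=1 (differ) -> 1
  row 9 [01001]: F1=0 F2=1 (differ) -> 1
  row 10 [01010]: F1=0 F2=1 (differ) -> 1
  row 11 [01011]: F1=0 F2=1 (differ) -> 1
  row 12 [01100]: F1=0 F2=1 (differ) -> 1
  row 13 [01101]: F1=1 F2=1 -> 0
  row 14 [01110]: F1=0 F2=1 (differ) -> 1
  row 15 [01111]: F1=1 F2=1 -> 0
  row 16 [10000]: F1=0 F2=1 (differ) -> 1
  row 17 [10001]: F1=1 F2=1 -> 0
  row 18 [10010]: F1=0 F2=1 (differ) -> 1
  row 19 [10011]: F1=1 F2=1 -> 0
  row 20 [10100]: F1=0 F2=1 (differ) -> 1
  row 21 [10101]: F1=1 F2=1 -> 0
  row 22 [10110]: F1=0 F2=1 (differ) -> 1
  row 23 [10111]: F1=1 F2=1 -> 0
  row 24 [11000]: F1=0 F2=1 (differ) -> 1
  row 25 [11001]: F1=1 F2=1 -> 0
  row 26 [11010]: F1=0 F2=1 (differ) -> 1
  row 27 [11011]: F1=1 F2=1 -> 0
  row 28 [11100]: F1=0 F2=1 (differ) -> 1
  row 29 [11101]: F1=1 F2=1 -> 0
  row 30 [11110]: F1=0 F2=1 (differ) -> 1
  row 31 [11111]: F1=1 F2=1 -> 0
Full result column, 8 rows per line (p,q fixed per line; r,s,t runs 000..111 left to right):
  rows 0-7 [p,q=00]: 11111010  (ones: 6)
  rows 8-15 [p,q=01]: 11111010  (ones: 6)
  rows 16-23 [p,q=10]: 10101010  (ones: 4)
  rows 24-31 [p,q=11]: 10101010  (ones: 4)
Disagreements = 6+6+4+4 = 20

20


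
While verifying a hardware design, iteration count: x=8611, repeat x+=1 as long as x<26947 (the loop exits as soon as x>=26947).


Step 1: x goes from 8611 toward 26947 by 1; the body runs while x<26947, so iterations = ceil((bound-start)/step)
Step 2: Distance=18336
Step 3: ceil(18336/1)=18336

18336


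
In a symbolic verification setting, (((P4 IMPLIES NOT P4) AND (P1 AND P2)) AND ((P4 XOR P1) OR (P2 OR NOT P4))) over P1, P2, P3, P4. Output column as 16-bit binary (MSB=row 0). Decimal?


Formula: (((P4 IMPLIES NOT P4) AND (P1 AND P2)) AND ((P4 XOR P1) OR (P2 OR NOT P4))) over P1, P2, P3, P4 (16 rows)
Evaluate each row (bits = P1,P2,P3,P4, MSB first):
  row 0 [0000]: (((0 IMPLIES NOT 0) AND (0 AND 0)) AND ((0 XOR 0) OR (0 OR NOT 0))) -> 0
  row 1 [0001]: (((1 IMPLIES NOT 1) AND (0 AND 0)) AND ((1 XOR 0) OR (0 OR NOT 1))) -> 0
  row 2 [0010]: (((0 IMPLIES NOT 0) AND (0 AND 0)) AND ((0 XOR 0) OR (0 OR NOT 0))) -> 0
  row 3 [0011]: (((1 IMPLIES NOT 1) AND (0 AND 0)) AND ((1 XOR 0) OR (0 OR NOT 1))) -> 0
  row 4 [0100]: (((0 IMPLIES NOT 0) AND (0 AND 1)) AND ((0 XOR 0) OR (1 OR NOT 0))) -> 0
  row 5 [0101]: (((1 IMPLIES NOT 1) AND (0 AND 1)) AND ((1 XOR 0) OR (1 OR NOT 1))) -> 0
  row 6 [0110]: (((0 IMPLIES NOT 0) AND (0 AND 1)) AND ((0 XOR 0) OR (1 OR NOT 0))) -> 0
  row 7 [0111]: (((1 IMPLIES NOT 1) AND (0 AND 1)) AND ((1 XOR 0) OR (1 OR NOT 1))) -> 0
  row 8 [1000]: (((0 IMPLIES NOT 0) AND (1 AND 0)) AND ((0 XOR 1) OR (0 OR NOT 0))) -> 0
  row 9 [1001]: (((1 IMPLIES NOT 1) AND (1 AND 0)) AND ((1 XOR 1) OR (0 OR NOT 1))) -> 0
  row 10 [1010]: (((0 IMPLIES NOT 0) AND (1 AND 0)) AND ((0 XOR 1) OR (0 OR NOT 0))) -> 0
  row 11 [1011]: (((1 IMPLIES NOT 1) AND (1 AND 0)) AND ((1 XOR 1) OR (0 OR NOT 1))) -> 0
  row 12 [1100]: (((0 IMPLIES NOT 0) AND (1 AND 1)) AND ((0 XOR 1) OR (1 OR NOT 0))) -> 1
  row 13 [1101]: (((1 IMPLIES NOT 1) AND (1 AND 1)) AND ((1 XOR 1) OR (1 OR NOT 1))) -> 0
  row 14 [1110]: (((0 IMPLIES NOT 0) AND (1 AND 1)) AND ((0 XOR 1) OR (1 OR NOT 0))) -> 1
  row 15 [1111]: (((1 IMPLIES NOT 1) AND (1 AND 1)) AND ((1 XOR 1) OR (1 OR NOT 1))) -> 0
Full result column, 4 rows per line (P1,P2 fixed per line; P3,P4 runs 00..11 left to right):
  rows 0-3 [P1,P2=00]: 0000  = hex 0
  rows 4-7 [P1,P2=01]: 0000  = hex 0
  rows 8-11 [P1,P2=10]: 0000  = hex 0
  rows 12-15 [P1,P2=11]: 1010  = hex A
Output column (row 0 .. row 15) = 0000000000001010
Output column grouped in 4s = 0000 0000 0000 1010 = 0x000A
Convert to decimal digit by digit (value = value*16 + digit):
  0 -> 0
  0*16 + 0 = 0
  0*16 + 0 = 0
  0*16 + 10 (A) = 10
Decimal = 10

10


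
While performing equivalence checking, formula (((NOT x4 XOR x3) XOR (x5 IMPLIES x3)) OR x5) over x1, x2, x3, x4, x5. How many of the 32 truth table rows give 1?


Formula: (((NOT x4 XOR x3) XOR (x5 IMPLIES x3)) OR x5) over 5 vars (32 rows)
Evaluate each row (x1, x2, x3, x4, x5 as bits, MSB first):
  row 0 [00000]: (((NOT 0 XOR 0) XOR (0 IMPLIES 0)) OR 0) -> 0
  row 1 [00001]: (((NOT 0 XOR 0) XOR (1 IMPLIES 0)) OR 1) -> 1
  row 2 [00010]: (((NOT 1 XOR 0) XOR (0 IMPLIES 0)) OR 0) -> 1
  row 3 [00011]: (((NOT 1 XOR 0) XOR (1 IMPLIES 0)) OR 1) -> 1
  row 4 [00100]: (((NOT 0 XOR 1) XOR (0 IMPLIES 1)) OR 0) -> 1
  row 5 [00101]: (((NOT 0 XOR 1) XOR (1 IMPLIES 1)) OR 1) -> 1
  row 6 [00110]: (((NOT 1 XOR 1) XOR (0 IMPLIES 1)) OR 0) -> 0
  row 7 [00111]: (((NOT 1 XOR 1) XOR (1 IMPLIES 1)) OR 1) -> 1
  row 8 [01000]: (((NOT 0 XOR 0) XOR (0 IMPLIES 0)) OR 0) -> 0
  row 9 [01001]: (((NOT 0 XOR 0) XOR (1 IMPLIES 0)) OR 1) -> 1
  row 10 [01010]: (((NOT 1 XOR 0) XOR (0 IMPLIES 0)) OR 0) -> 1
  row 11 [01011]: (((NOT 1 XOR 0) XOR (1 IMPLIES 0)) OR 1) -> 1
  row 12 [01100]: (((NOT 0 XOR 1) XOR (0 IMPLIES 1)) OR 0) -> 1
  row 13 [01101]: (((NOT 0 XOR 1) XOR (1 IMPLIES 1)) OR 1) -> 1
  row 14 [01110]: (((NOT 1 XOR 1) XOR (0 IMPLIES 1)) OR 0) -> 0
  row 15 [01111]: (((NOT 1 XOR 1) XOR (1 IMPLIES 1)) OR 1) -> 1
  row 16 [10000]: (((NOT 0 XOR 0) XOR (0 IMPLIES 0)) OR 0) -> 0
  row 17 [10001]: (((NOT 0 XOR 0) XOR (1 IMPLIES 0)) OR 1) -> 1
  row 18 [10010]: (((NOT 1 XOR 0) XOR (0 IMPLIES 0)) OR 0) -> 1
  row 19 [10011]: (((NOT 1 XOR 0) XOR (1 IMPLIES 0)) OR 1) -> 1
  row 20 [10100]: (((NOT 0 XOR 1) XOR (0 IMPLIES 1)) OR 0) -> 1
  row 21 [10101]: (((NOT 0 XOR 1) XOR (1 IMPLIES 1)) OR 1) -> 1
  row 22 [10110]: (((NOT 1 XOR 1) XOR (0 IMPLIES 1)) OR 0) -> 0
  row 23 [10111]: (((NOT 1 XOR 1) XOR (1 IMPLIES 1)) OR 1) -> 1
  row 24 [11000]: (((NOT 0 XOR 0) XOR (0 IMPLIES 0)) OR 0) -> 0
  row 25 [11001]: (((NOT 0 XOR 0) XOR (1 IMPLIES 0)) OR 1) -> 1
  row 26 [11010]: (((NOT 1 XOR 0) XOR (0 IMPLIES 0)) OR 0) -> 1
  row 27 [11011]: (((NOT 1 XOR 0) XOR (1 IMPLIES 0)) OR 1) -> 1
  row 28 [11100]: (((NOT 0 XOR 1) XOR (0 IMPLIES 1)) OR 0) -> 1
  row 29 [11101]: (((NOT 0 XOR 1) XOR (1 IMPLIES 1)) OR 1) -> 1
  row 30 [11110]: (((NOT 1 XOR 1) XOR (0 IMPLIES 1)) OR 0) -> 0
  row 31 [11111]: (((NOT 1 XOR 1) XOR (1 IMPLIES 1)) OR 1) -> 1
Full result column, 8 rows per line (x1,x2 fixed per line; x3,x4,x5 runs 000..111 left to right):
  rows 0-7 [x1,x2=00]: 01111101  (ones: 6)
  rows 8-15 [x1,x2=01]: 01111101  (ones: 6)
  rows 16-23 [x1,x2=10]: 01111101  (ones: 6)
  rows 24-31 [x1,x2=11]: 01111101  (ones: 6)
Count of 1-rows = 6+6+6+6 = 24

24


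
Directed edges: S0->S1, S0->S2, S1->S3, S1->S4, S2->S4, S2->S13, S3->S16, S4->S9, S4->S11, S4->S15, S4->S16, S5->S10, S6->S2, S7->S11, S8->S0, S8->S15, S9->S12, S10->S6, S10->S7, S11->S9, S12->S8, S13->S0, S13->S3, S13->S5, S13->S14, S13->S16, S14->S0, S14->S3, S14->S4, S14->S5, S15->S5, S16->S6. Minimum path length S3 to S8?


BFS layer-by-layer from S3:
  dist 0: {S3}
  dist 1: {S16}
  dist 2: {S6}
  dist 3: {S2}
  dist 4: {S4, S13}
  dist 5: {S0, S5, S9, S11, S14, S15}
  dist 6: {S1, S10, S12}
  dist 7: {S7, S8}
  -> S8 reached at distance 7
Shortest path length = 7

7


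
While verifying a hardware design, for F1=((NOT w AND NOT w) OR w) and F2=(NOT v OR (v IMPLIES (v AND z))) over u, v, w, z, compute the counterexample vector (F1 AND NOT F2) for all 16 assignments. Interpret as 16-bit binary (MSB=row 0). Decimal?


F1 = ((NOT w AND NOT w) OR w)
F2 = (NOT v OR (v IMPLIES (v AND z)))
Counterexample to F1=>F2 is where F1=1 and F2=0.
Evaluate each row (bits = u,v,w,z, MSB first):
  row 0 [0000]: F1=1 F2=1 -> F1&~F2 -> 0
  row 1 [0001]: F1=1 F2=1 -> F1&~F2 -> 0
  row 2 [0010]: F1=1 F2=1 -> F1&~F2 -> 0
  row 3 [0011]: F1=1 F2=1 -> F1&~F2 -> 0
  row 4 [0100]: F1=1 F2=0 -> F1&~F2 -> 1
  row 5 [0101]: F1=1 F2=1 -> F1&~F2 -> 0
  row 6 [0110]: F1=1 F2=0 -> F1&~F2 -> 1
  row 7 [0111]: F1=1 F2=1 -> F1&~F2 -> 0
  row 8 [1000]: F1=1 F2=1 -> F1&~F2 -> 0
  row 9 [1001]: F1=1 F2=1 -> F1&~F2 -> 0
  row 10 [1010]: F1=1 F2=1 -> F1&~F2 -> 0
  row 11 [1011]: F1=1 F2=1 -> F1&~F2 -> 0
  row 12 [1100]: F1=1 F2=0 -> F1&~F2 -> 1
  row 13 [1101]: F1=1 F2=1 -> F1&~F2 -> 0
  row 14 [1110]: F1=1 F2=0 -> F1&~F2 -> 1
  row 15 [1111]: F1=1 F2=1 -> F1&~F2 -> 0
Full result column, 4 rows per line (u,v fixed per line; w,z runs 00..11 left to right):
  rows 0-3 [u,v=00]: 0000  = hex 0
  rows 4-7 [u,v=01]: 1010  = hex A
  rows 8-11 [u,v=10]: 0000  = hex 0
  rows 12-15 [u,v=11]: 1010  = hex A
Counterexample vector (row 0 .. row 15) = 0000101000001010
Output column grouped in 4s = 0000 1010 0000 1010 = 0x0A0A
Convert to decimal digit by digit (value = value*16 + digit):
  0 -> 0
  0*16 + 10 (A) = 10
  10*16 + 0 = 160
  160*16 + 10 (A) = 2570
Decimal = 2570

2570


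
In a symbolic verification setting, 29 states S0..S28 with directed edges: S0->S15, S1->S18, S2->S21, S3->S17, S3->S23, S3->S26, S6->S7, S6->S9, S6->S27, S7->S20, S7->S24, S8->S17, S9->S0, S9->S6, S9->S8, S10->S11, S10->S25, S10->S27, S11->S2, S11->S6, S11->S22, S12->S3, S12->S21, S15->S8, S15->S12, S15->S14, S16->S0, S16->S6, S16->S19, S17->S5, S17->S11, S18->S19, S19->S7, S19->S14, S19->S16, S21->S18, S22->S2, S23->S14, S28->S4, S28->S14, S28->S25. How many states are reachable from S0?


BFS from S0:
  layer 0: {S0}
  layer 1: {S15}
  layer 2: {S8, S12, S14}
  layer 3: {S3, S17, S21}
  layer 4: {S5, S11, S18, S23, S26}
  layer 5: {S2, S6, S19, S22}
  layer 6: {S7, S9, S16, S27}
  layer 7: {S20, S24}
Reachable set: {S0, S2, S3, S5, S6, S7, S8, S9, S11, S12, S14, S15, S16, S17, S18, S19, S20, S21, S22, S23, S24, S26, S27}
Count = 23

23


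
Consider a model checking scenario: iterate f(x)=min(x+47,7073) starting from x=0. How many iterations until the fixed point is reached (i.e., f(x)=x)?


Step 1: x=0, cap=7073, increment=47
Step 2: x grows by 47 each step until capped at 7073; fixed point is x=7073
Step 3: iterations = ceil(7073/47) = 151

151


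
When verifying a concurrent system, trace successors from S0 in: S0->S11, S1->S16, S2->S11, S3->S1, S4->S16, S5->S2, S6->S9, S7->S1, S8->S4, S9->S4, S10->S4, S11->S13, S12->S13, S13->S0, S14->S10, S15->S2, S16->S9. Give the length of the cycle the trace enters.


Trace from S0 until a state repeats:
  S0 -> S11 -> S13 -> S0
S0 first seen at step 0, revisited at step 3.
Cycle length = 3 - 0 = 3

3


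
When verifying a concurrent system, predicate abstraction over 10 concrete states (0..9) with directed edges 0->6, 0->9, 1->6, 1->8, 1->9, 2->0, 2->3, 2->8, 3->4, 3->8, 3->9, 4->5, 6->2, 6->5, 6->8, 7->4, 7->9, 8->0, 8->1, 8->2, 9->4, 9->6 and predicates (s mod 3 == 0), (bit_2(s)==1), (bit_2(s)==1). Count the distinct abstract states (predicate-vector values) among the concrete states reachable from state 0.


BFS from 0:
Concrete reachable: {0, 1, 2, 3, 4, 5, 6, 8, 9}
Abstract via predicates (s mod 3 == 0), (bit_2(s)==1), (bit_2(s)==1):
  (0,0,0) <- {1, 2, 8}
  (0,1,1) <- {4, 5}
  (1,0,0) <- {0, 3, 9}
  (1,1,1) <- {6}
Distinct abstract states = 4

4


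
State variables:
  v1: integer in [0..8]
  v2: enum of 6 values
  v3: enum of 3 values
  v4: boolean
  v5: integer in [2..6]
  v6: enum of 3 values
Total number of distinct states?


State space = product of domain sizes of all variables.
Domain sizes:
  v1 (integer in [0..8]): 9
  v2 (enum of 6 values): 6
  v3 (enum of 3 values): 3
  v4 (boolean): 2
  v5 (integer in [2..6]): 5
  v6 (enum of 3 values): 3
Product = 9 * 6 * 3 * 2 * 5 * 3 = 4860

4860


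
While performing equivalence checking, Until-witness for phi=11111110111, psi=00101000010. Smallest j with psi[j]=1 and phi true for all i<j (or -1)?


(phi U psi) at 0: need smallest j with psi[j]=1 and phi[i]=1 for all i in [0,j).
Scan from step 0:
  step 0: phi=1, psi=0 -> continue
  step 1: phi=1, psi=0 -> continue
  step 2: psi=1 and phi held for [0,2) -> witness found
Witness step = 2

2


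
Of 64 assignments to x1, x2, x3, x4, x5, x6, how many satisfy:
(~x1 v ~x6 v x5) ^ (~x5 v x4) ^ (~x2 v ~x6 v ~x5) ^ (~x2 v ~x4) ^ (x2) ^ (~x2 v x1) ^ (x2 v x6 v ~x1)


CNF with 7 clauses over 6 vars (64 assignments).
An assignment satisfies CNF iff every clause has >=1 true literal.
Check each row (bits = x1,x2,x3,x4,x5,x6; clause T/F shown):
  row 0 [000000]: clauses=TTTTFTT -> 0
  row 1 [000001]: clauses=TTTTFTT -> 0
  row 2 [000010]: clauses=TFTTFTT -> 0
  row 3 [000011]: clauses=TFTTFTT -> 0
  row 4 [000100]: clauses=TTTTFTT -> 0
  (every remaining row is evaluated the same way; all 64 results are listed next)
Full result column, 8 rows per line (x1,x2,x3 fixed per line; x4,x5,x6 runs 000..111 left to right):
  rows 0-7 [x1,x2,x3=000]: 00000000  (ones: 0)
  rows 8-15 [x1,x2,x3=001]: 00000000  (ones: 0)
  rows 16-23 [x1,x2,x3=010]: 00000000  (ones: 0)
  rows 24-31 [x1,x2,x3=011]: 00000000  (ones: 0)
  rows 32-39 [x1,x2,x3=100]: 00000000  (ones: 0)
  rows 40-47 [x1,x2,x3=101]: 00000000  (ones: 0)
  rows 48-55 [x1,x2,x3=110]: 10000000  (ones: 1)
  rows 56-63 [x1,x2,x3=111]: 10000000  (ones: 1)
Satisfying assignments = 0+0+0+0+0+0+1+1 = 2

2


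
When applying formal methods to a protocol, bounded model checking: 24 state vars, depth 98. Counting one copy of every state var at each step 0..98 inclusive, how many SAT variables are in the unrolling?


BMC unrolls to depth k, creating one copy of each state var for steps 0..k.
Step count = 98 + 1 = 99 (steps 0 through 98)
Vars per step = 24
Total = 24 * 99 = 2376

2376


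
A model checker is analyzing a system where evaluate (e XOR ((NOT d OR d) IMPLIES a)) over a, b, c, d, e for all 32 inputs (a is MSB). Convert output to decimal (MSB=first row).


Formula: (e XOR ((NOT d OR d) IMPLIES a)) over a, b, c, d, e (32 rows)
Evaluate each row (bits = a,b,c,d,e, MSB first):
  row 0 [00000]: (0 XOR ((NOT 0 OR 0) IMPLIES 0)) -> 0
  row 1 [00001]: (1 XOR ((NOT 0 OR 0) IMPLIES 0)) -> 1
  row 2 [00010]: (0 XOR ((NOT 1 OR 1) IMPLIES 0)) -> 0
  row 3 [00011]: (1 XOR ((NOT 1 OR 1) IMPLIES 0)) -> 1
  row 4 [00100]: (0 XOR ((NOT 0 OR 0) IMPLIES 0)) -> 0
  row 5 [00101]: (1 XOR ((NOT 0 OR 0) IMPLIES 0)) -> 1
  row 6 [00110]: (0 XOR ((NOT 1 OR 1) IMPLIES 0)) -> 0
  row 7 [00111]: (1 XOR ((NOT 1 OR 1) IMPLIES 0)) -> 1
  row 8 [01000]: (0 XOR ((NOT 0 OR 0) IMPLIES 0)) -> 0
  row 9 [01001]: (1 XOR ((NOT 0 OR 0) IMPLIES 0)) -> 1
  row 10 [01010]: (0 XOR ((NOT 1 OR 1) IMPLIES 0)) -> 0
  row 11 [01011]: (1 XOR ((NOT 1 OR 1) IMPLIES 0)) -> 1
  row 12 [01100]: (0 XOR ((NOT 0 OR 0) IMPLIES 0)) -> 0
  row 13 [01101]: (1 XOR ((NOT 0 OR 0) IMPLIES 0)) -> 1
  row 14 [01110]: (0 XOR ((NOT 1 OR 1) IMPLIES 0)) -> 0
  row 15 [01111]: (1 XOR ((NOT 1 OR 1) IMPLIES 0)) -> 1
  row 16 [10000]: (0 XOR ((NOT 0 OR 0) IMPLIES 1)) -> 1
  row 17 [10001]: (1 XOR ((NOT 0 OR 0) IMPLIES 1)) -> 0
  row 18 [10010]: (0 XOR ((NOT 1 OR 1) IMPLIES 1)) -> 1
  row 19 [10011]: (1 XOR ((NOT 1 OR 1) IMPLIES 1)) -> 0
  row 20 [10100]: (0 XOR ((NOT 0 OR 0) IMPLIES 1)) -> 1
  row 21 [10101]: (1 XOR ((NOT 0 OR 0) IMPLIES 1)) -> 0
  row 22 [10110]: (0 XOR ((NOT 1 OR 1) IMPLIES 1)) -> 1
  row 23 [10111]: (1 XOR ((NOT 1 OR 1) IMPLIES 1)) -> 0
  row 24 [11000]: (0 XOR ((NOT 0 OR 0) IMPLIES 1)) -> 1
  row 25 [11001]: (1 XOR ((NOT 0 OR 0) IMPLIES 1)) -> 0
  row 26 [11010]: (0 XOR ((NOT 1 OR 1) IMPLIES 1)) -> 1
  row 27 [11011]: (1 XOR ((NOT 1 OR 1) IMPLIES 1)) -> 0
  row 28 [11100]: (0 XOR ((NOT 0 OR 0) IMPLIES 1)) -> 1
  row 29 [11101]: (1 XOR ((NOT 0 OR 0) IMPLIES 1)) -> 0
  row 30 [11110]: (0 XOR ((NOT 1 OR 1) IMPLIES 1)) -> 1
  row 31 [11111]: (1 XOR ((NOT 1 OR 1) IMPLIES 1)) -> 0
Full result column, 4 rows per line (a,b,c fixed per line; d,e runs 00..11 left to right):
  rows 0-3 [a,b,c=000]: 0101  = hex 5
  rows 4-7 [a,b,c=001]: 0101  = hex 5
  rows 8-11 [a,b,c=010]: 0101  = hex 5
  rows 12-15 [a,b,c=011]: 0101  = hex 5
  rows 16-19 [a,b,c=100]: 1010  = hex A
  rows 20-23 [a,b,c=101]: 1010  = hex A
  rows 24-27 [a,b,c=110]: 1010  = hex A
  rows 28-31 [a,b,c=111]: 1010  = hex A
Output column (row 0 .. row 31) = 01010101010101011010101010101010
Output column grouped in 4s = 0101 0101 0101 0101 1010 1010 1010 1010 = 0x5555AAAA
Convert to decimal digit by digit (value = value*16 + digit):
  5 -> 5
  5*16 + 5 = 85
  85*16 + 5 = 1365
  1365*16 + 5 = 21845
  21845*16 + 10 (A) = 349530
  349530*16 + 10 (A) = 5592490
  5592490*16 + 10 (A) = 89479850
  89479850*16 + 10 (A) = 1431677610
Decimal = 1431677610

1431677610


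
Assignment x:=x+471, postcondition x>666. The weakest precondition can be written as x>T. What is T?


Formula: wp(x:=E, P) = P[E/x] (substitute E for x in postcondition)
Step 1: Postcondition: x>666
Step 2: Substitute x+471 for x: x+471>666
Step 3: Solve for x: x > 666-471 = 195

195
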